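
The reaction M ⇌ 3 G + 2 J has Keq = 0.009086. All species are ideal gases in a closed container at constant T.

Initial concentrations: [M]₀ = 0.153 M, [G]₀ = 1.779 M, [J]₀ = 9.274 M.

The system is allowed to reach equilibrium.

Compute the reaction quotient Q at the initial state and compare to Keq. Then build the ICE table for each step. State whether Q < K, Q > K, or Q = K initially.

Q₀ = 3165; Q > K (proceeds reverse)

Q₀ = 3165 vs Keq = 0.009086 ⇒ Q>K, reverse
Step 1:
                   M          G          J
  init         0.153      1.779      9.274
  Δ           0.5775     -1.732     -1.155
  eq          0.7305    0.04652      8.119
  solve Keq expr → x = -0.5775; check Q = 0.009086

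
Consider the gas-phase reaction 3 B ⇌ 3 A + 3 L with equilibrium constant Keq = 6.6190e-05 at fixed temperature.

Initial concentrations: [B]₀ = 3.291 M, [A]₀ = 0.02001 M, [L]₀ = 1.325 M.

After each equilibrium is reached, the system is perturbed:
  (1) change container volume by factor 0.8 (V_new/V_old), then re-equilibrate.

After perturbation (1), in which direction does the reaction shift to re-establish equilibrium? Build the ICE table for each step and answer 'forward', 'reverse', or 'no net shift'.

Direction: reverse

Q₀ = 5.2288e-07 vs Keq = 6.6190e-05 ⇒ Q<K, forward
Step 1:
                  B         A         L
  init        3.291   0.02001     1.325
  Δ        -0.07309   0.07309   0.07309
  eq          3.218    0.0931     1.398
  solve Keq expr → x = 0.02436; check Q = 6.6190e-05
Then change container volume by factor 0.8 (V_new/V_old).
Step 2:
                  B         A         L
  init        4.022    0.1164     1.748
  Δ          0.0216   -0.0216   -0.0216
  eq          4.044   0.09478     1.726
  solve Keq expr → x = -0.007201; check Q = 6.6190e-05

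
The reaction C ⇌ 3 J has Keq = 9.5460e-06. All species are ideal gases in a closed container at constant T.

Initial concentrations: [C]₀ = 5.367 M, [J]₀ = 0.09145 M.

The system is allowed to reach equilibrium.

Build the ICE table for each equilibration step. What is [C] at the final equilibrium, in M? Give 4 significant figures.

Q₀ = 1.4250e-04 vs Keq = 9.5460e-06 ⇒ Q>K, reverse
Step 1:
                  C         J
  I           5.367   0.09145
  C         0.01809  -0.05427
  E           5.385   0.03718
  solve Keq expr → x = -0.01809; check Q = 9.5460e-06

[C]_eq = 5.385 M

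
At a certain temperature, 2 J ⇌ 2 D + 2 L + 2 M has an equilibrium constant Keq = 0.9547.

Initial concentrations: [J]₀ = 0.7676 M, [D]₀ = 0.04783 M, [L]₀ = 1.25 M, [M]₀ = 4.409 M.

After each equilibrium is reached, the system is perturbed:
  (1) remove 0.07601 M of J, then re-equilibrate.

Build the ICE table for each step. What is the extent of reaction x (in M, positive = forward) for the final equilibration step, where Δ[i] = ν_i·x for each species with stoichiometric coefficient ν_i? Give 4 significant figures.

x = -0.004957 M

Q₀ = 0.1179 vs Keq = 0.9547 ⇒ Q<K, forward
Step 1:
                    J           D           L           M
  I            0.7676     0.04783        1.25       4.409
  C          -0.06801     0.06801     0.06801     0.06801
  E            0.6996      0.1158       1.318       4.477
  solve Keq expr → x = 0.03401; check Q = 0.9547
Then remove 0.07601 M of J.
Step 2:
                    J           D           L           M
  I            0.6236      0.1158       1.318       4.477
  C          0.009915   -0.009915   -0.009915   -0.009915
  E            0.6335      0.1059       1.308       4.467
  solve Keq expr → x = -0.004957; check Q = 0.9547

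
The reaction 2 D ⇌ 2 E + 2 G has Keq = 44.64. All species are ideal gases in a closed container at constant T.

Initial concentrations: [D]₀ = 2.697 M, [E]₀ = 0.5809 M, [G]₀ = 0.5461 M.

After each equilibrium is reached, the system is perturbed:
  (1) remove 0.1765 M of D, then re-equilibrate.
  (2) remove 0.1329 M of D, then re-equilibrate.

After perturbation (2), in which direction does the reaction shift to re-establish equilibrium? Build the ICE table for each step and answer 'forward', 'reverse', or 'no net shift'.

Q₀ = 0.01384 vs Keq = 44.64 ⇒ Q<K, forward
Step 1:
                    D           E           G
  init          2.697      0.5809      0.5461
  Δ            -1.836       1.836       1.836
  eq           0.8614       2.416       2.382
  solve Keq expr → x = 0.9178; check Q = 44.64
Then remove 0.1765 M of D.
Step 2:
                    D           E           G
  init         0.6849       2.416       2.382
  Δ            0.1037     -0.1037     -0.1037
  eq           0.7886       2.313       2.278
  solve Keq expr → x = -0.05183; check Q = 44.64
Then remove 0.1329 M of D.
Step 3:
                    D           E           G
  init         0.6557       2.313       2.278
  Δ           0.07933    -0.07933    -0.07933
  eq            0.735       2.233       2.199
  solve Keq expr → x = -0.03967; check Q = 44.64

Direction: reverse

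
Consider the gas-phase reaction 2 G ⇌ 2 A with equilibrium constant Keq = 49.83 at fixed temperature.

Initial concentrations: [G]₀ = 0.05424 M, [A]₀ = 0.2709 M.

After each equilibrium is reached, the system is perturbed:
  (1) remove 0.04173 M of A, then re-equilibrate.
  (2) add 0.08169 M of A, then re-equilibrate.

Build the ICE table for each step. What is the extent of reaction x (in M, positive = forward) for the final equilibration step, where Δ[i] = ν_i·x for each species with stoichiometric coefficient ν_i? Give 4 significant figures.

Q₀ = 24.94 vs Keq = 49.83 ⇒ Q<K, forward
Step 1:
                    G           A
  Initial     0.05424      0.2709
  Change      -0.0139      0.0139
  Equil       0.04034      0.2848
  solve Keq expr → x = 0.006948; check Q = 49.83
Then remove 0.04173 M of A.
Step 2:
                    G           A
  Initial     0.04034      0.2431
  Change    -0.005178    0.005178
  Equil       0.03517      0.2482
  solve Keq expr → x = 0.002589; check Q = 49.83
Then add 0.08169 M of A.
Step 3:
                    G           A
  Initial     0.03517      0.3299
  Change      0.01014    -0.01014
  Equil        0.0453      0.3198
  solve Keq expr → x = -0.005068; check Q = 49.83

x = -0.005068 M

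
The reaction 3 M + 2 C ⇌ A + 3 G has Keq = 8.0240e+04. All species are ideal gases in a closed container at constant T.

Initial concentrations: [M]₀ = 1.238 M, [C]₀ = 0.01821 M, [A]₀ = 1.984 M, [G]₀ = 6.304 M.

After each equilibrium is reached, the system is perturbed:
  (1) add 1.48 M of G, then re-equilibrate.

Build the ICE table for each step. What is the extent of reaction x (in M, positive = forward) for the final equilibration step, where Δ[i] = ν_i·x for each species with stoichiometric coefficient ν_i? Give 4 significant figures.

Q₀ = 7.8997e+05 vs Keq = 8.0240e+04 ⇒ Q>K, reverse
Step 1:
                  M         C         A         G
  Initial     1.238   0.01821     1.984     6.304
  Change    0.05193   0.03462  -0.01731  -0.05193
  Equil        1.29   0.05283     1.967     6.252
  solve Keq expr → x = -0.01731; check Q = 8.0240e+04
Then add 1.48 M of G.
Step 2:
                  M         C         A         G
  Initial      1.29   0.05283     1.967     7.732
  Change    0.02579    0.0172 -0.008598  -0.02579
  Equil       1.316   0.07002     1.958     7.706
  solve Keq expr → x = -0.008598; check Q = 8.0240e+04

x = -0.008598 M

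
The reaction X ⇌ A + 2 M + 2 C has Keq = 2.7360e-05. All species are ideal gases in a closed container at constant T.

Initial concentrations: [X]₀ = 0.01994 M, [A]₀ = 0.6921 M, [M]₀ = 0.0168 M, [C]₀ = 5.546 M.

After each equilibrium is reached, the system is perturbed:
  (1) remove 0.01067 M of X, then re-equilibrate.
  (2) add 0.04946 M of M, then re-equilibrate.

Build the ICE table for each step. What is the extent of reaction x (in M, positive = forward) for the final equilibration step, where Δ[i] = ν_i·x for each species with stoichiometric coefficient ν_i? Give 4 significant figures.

Q₀ = 0.3013 vs Keq = 2.7360e-05 ⇒ Q>K, reverse
Step 1:
                   X          A          M          C
  init       0.01994     0.6921     0.0168      5.546
  Δ         0.008304  -0.008304   -0.01661   -0.01661
  eq         0.02824     0.6838 1.9226e-04      5.529
  solve Keq expr → x = -0.008304; check Q = 2.7360e-05
Then remove 0.01067 M of X.
Step 2:
                   X          A          M          C
  init       0.01757     0.6838 1.9226e-04      5.529
  Δ       2.0256e-05 -2.0256e-05 -4.0512e-05 -4.0512e-05
  eq         0.01759     0.6838 1.5174e-04      5.529
  solve Keq expr → x = -2.0256e-05; check Q = 2.7360e-05
Then add 0.04946 M of M.
Step 3:
                   X          A          M          C
  init       0.01759     0.6838    0.04961      5.529
  Δ          0.02468   -0.02468   -0.04937   -0.04937
  eq         0.04228     0.6591 2.4175e-04       5.48
  solve Keq expr → x = -0.02468; check Q = 2.7360e-05

x = -0.02468 M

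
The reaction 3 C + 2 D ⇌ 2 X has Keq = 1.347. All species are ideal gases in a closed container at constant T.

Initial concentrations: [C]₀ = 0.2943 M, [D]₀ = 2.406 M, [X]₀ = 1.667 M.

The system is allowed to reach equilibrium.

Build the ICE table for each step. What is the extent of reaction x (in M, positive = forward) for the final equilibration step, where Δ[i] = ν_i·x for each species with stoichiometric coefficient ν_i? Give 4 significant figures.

Q₀ = 18.83 vs Keq = 1.347 ⇒ Q>K, reverse
Step 1:
                    C           D           X
  Initial      0.2943       2.406       1.667
  Change       0.3178      0.2119     -0.2119
  Equil        0.6121       2.618       1.455
  solve Keq expr → x = -0.1059; check Q = 1.347

x = -0.1059 M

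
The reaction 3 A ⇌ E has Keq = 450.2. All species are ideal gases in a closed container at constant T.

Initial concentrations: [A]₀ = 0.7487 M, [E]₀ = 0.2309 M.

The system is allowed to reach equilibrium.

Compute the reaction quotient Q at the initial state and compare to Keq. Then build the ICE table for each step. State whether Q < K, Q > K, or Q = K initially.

Q₀ = 0.5502; Q < K (proceeds forward)

Q₀ = 0.5502 vs Keq = 450.2 ⇒ Q<K, forward
Step 1:
                   A          E
  Initial     0.7487     0.2309
  Change     -0.6489     0.2163
  Equil      0.09978     0.4472
  solve Keq expr → x = 0.2163; check Q = 450.2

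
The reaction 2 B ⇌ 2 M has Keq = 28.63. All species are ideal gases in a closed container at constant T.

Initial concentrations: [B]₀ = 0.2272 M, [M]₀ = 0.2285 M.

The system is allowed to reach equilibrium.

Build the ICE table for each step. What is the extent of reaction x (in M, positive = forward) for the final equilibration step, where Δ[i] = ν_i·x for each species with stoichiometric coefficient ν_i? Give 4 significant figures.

Q₀ = 1.011 vs Keq = 28.63 ⇒ Q<K, forward
Step 1:
                    B           M
  I            0.2272      0.2285
  C           -0.1554      0.1554
  E           0.07176      0.3839
  solve Keq expr → x = 0.07772; check Q = 28.63

x = 0.07772 M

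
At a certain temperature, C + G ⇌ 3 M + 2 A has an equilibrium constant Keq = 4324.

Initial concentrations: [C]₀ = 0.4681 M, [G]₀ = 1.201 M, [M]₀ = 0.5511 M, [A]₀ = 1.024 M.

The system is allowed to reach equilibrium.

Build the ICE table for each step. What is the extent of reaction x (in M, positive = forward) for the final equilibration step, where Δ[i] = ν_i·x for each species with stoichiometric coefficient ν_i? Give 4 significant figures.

Q₀ = 0.3122 vs Keq = 4324 ⇒ Q<K, forward
Step 1:
                    C           G           M           A
  Initial      0.4681       1.201      0.5511       1.024
  Change      -0.4596     -0.4596       1.379      0.9193
  Equil      0.008469      0.7414        1.93       1.943
  solve Keq expr → x = 0.4596; check Q = 4324

x = 0.4596 M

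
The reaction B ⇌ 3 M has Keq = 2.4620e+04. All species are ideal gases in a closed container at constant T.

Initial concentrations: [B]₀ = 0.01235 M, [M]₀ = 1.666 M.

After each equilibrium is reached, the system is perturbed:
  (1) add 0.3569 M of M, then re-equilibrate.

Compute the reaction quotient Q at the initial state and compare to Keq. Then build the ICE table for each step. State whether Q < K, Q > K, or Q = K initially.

Q₀ = 374.4 vs Keq = 2.4620e+04 ⇒ Q<K, forward
Step 1:
                  B         M
  Initial   0.01235     1.666
  Change   -0.01215   0.03645
  Equil   2.0042e-04     1.702
  solve Keq expr → x = 0.01215; check Q = 2.4620e+04
Then add 0.3569 M of M.
Step 2:
                  B         M
  Initial 2.0042e-04     2.059
  Change  1.5408e-04 -4.6223e-04
  Equil   3.5449e-04     2.059
  solve Keq expr → x = -1.5408e-04; check Q = 2.4620e+04

Q₀ = 374.4; Q < K (proceeds forward)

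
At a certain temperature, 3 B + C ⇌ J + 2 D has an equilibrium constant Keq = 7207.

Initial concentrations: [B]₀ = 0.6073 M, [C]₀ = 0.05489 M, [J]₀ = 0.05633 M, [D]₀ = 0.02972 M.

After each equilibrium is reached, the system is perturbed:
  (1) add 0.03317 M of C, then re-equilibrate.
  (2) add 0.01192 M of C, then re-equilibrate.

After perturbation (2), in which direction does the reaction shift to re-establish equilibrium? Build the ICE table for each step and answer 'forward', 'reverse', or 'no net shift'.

Direction: forward

Q₀ = 0.004047 vs Keq = 7207 ⇒ Q<K, forward
Step 1:
                  B         C         J         D
  init       0.6073   0.05489   0.05633   0.02972
  Δ         -0.1647  -0.05489   0.05489    0.1098
  eq         0.4426 3.4623e-06    0.1112    0.1395
  solve Keq expr → x = 0.05489; check Q = 7207
Then add 0.03317 M of C.
Step 2:
                  B         C         J         D
  init       0.4426   0.03317    0.1112    0.1395
  Δ        -0.09946  -0.03315   0.03315    0.0663
  eq         0.3432 2.0991e-05    0.1444    0.2058
  solve Keq expr → x = 0.03315; check Q = 7207
Then add 0.01192 M of C.
Step 3:
                  B         C         J         D
  init       0.3432   0.01194    0.1444    0.2058
  Δ        -0.03571   -0.0119    0.0119    0.0238
  eq         0.3075 3.9321e-05    0.1563    0.2296
  solve Keq expr → x = 0.0119; check Q = 7207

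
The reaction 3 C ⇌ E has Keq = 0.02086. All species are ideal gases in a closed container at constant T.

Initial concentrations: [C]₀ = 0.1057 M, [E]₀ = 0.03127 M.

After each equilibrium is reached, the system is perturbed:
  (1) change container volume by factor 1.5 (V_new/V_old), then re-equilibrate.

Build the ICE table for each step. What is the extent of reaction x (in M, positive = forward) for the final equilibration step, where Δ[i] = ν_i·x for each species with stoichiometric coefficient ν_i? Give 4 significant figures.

Q₀ = 26.48 vs Keq = 0.02086 ⇒ Q>K, reverse
Step 1:
                    C           E
  I            0.1057     0.03127
  C           0.09332    -0.03111
  E             0.199  1.6443e-04
  solve Keq expr → x = -0.03111; check Q = 0.02086
Then change container volume by factor 1.5 (V_new/V_old).
Step 2:
                    C           E
  I            0.1327  1.0962e-04
  C        1.8210e-04 -6.0699e-05
  E            0.1329  4.8921e-05
  solve Keq expr → x = -6.0699e-05; check Q = 0.02086

x = -6.0699e-05 M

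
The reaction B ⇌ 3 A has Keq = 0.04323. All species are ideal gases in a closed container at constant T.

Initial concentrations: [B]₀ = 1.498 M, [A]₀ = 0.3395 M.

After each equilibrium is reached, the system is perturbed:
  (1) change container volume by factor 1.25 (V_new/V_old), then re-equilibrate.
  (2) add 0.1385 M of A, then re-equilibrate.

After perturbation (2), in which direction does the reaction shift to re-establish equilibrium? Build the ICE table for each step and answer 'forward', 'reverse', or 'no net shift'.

Direction: reverse

Q₀ = 0.02612 vs Keq = 0.04323 ⇒ Q<K, forward
Step 1:
                   B          A
  init         1.498     0.3395
  Δ         -0.02009    0.06027
  eq           1.478     0.3998
  solve Keq expr → x = 0.02009; check Q = 0.04323
Then change container volume by factor 1.25 (V_new/V_old).
Step 2:
                   B          A
  init         1.182     0.3198
  Δ         -0.01652    0.04956
  eq           1.166     0.3694
  solve Keq expr → x = 0.01652; check Q = 0.04323
Then add 0.1385 M of A.
Step 3:
                   B          A
  init         1.166     0.5079
  Δ          0.04462    -0.1338
  eq            1.21      0.374
  solve Keq expr → x = -0.04462; check Q = 0.04323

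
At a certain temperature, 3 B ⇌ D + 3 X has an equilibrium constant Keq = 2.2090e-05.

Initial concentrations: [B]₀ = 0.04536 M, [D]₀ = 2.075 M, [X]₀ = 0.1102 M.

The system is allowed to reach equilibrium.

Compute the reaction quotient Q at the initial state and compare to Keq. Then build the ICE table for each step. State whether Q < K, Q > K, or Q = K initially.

Q₀ = 29.75 vs Keq = 2.2090e-05 ⇒ Q>K, reverse
Step 1:
                    B           D           X
  init        0.04536       2.075      0.1102
  Δ            0.1068    -0.03561     -0.1068
  eq           0.1522       2.039    0.003367
  solve Keq expr → x = -0.03561; check Q = 2.2090e-05

Q₀ = 29.75; Q > K (proceeds reverse)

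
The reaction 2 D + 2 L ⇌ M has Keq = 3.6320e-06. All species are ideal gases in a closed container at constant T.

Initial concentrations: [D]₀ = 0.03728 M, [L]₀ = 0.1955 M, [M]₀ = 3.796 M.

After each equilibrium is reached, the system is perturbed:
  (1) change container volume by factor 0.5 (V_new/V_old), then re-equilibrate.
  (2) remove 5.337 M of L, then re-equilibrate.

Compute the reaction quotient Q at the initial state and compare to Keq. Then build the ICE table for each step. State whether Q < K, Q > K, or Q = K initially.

Q₀ = 7.1463e+04; Q > K (proceeds reverse)

Q₀ = 7.1463e+04 vs Keq = 3.6320e-06 ⇒ Q>K, reverse
Step 1:
                   D          L          M
  I          0.03728     0.1955      3.796
  C            7.567      7.567     -3.783
  E            7.604      7.762    0.01265
  solve Keq expr → x = -3.783; check Q = 3.6320e-06
Then change container volume by factor 0.5 (V_new/V_old).
Step 2:
                   D          L          M
  I            15.21      15.52    0.02531
  C          -0.3215    -0.3215     0.1607
  E            14.89       15.2      0.186
  solve Keq expr → x = 0.1607; check Q = 3.6320e-06
Then remove 5.337 M of L.
Step 3:
                   D          L          M
  I            14.89      9.866      0.186
  C           0.2043     0.2043    -0.1022
  E            15.09      10.07    0.08388
  solve Keq expr → x = -0.1022; check Q = 3.6320e-06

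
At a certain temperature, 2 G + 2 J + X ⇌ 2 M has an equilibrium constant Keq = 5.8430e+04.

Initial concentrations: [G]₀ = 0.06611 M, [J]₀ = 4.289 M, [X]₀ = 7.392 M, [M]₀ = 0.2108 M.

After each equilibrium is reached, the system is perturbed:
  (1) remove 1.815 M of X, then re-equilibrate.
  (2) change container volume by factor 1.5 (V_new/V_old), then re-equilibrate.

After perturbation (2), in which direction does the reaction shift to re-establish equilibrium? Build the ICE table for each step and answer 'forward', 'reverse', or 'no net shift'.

Q₀ = 0.07477 vs Keq = 5.8430e+04 ⇒ Q<K, forward
Step 1:
                  G         J         X         M
  init      0.06611     4.289     7.392    0.2108
  Δ        -0.06601  -0.06601  -0.03301   0.06601
  eq      9.9962e-05     4.223     7.359    0.2768
  solve Keq expr → x = 0.03301; check Q = 5.8430e+04
Then remove 1.815 M of X.
Step 2:
                  G         J         X         M
  init    9.9962e-05     4.223     5.544    0.2768
  Δ       1.5199e-05 1.5199e-05 7.5997e-06 -1.5199e-05
  eq      1.1516e-04     4.223     5.544    0.2768
  solve Keq expr → x = -7.5997e-06; check Q = 5.8430e+04
Then change container volume by factor 1.5 (V_new/V_old).
Step 3:
                  G         J         X         M
  init    7.6774e-05     2.815     3.696    0.1845
  Δ       6.4216e-05 6.4216e-05 3.2108e-05 -6.4216e-05
  eq      1.4099e-04     2.815     3.696    0.1845
  solve Keq expr → x = -3.2108e-05; check Q = 5.8430e+04

Direction: reverse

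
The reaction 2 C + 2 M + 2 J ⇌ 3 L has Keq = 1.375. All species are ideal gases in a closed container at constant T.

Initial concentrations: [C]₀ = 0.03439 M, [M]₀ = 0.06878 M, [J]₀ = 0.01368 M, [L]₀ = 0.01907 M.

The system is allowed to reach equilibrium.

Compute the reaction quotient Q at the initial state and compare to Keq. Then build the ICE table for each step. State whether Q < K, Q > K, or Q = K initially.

Q₀ = 6624 vs Keq = 1.375 ⇒ Q>K, reverse
Step 1:
                   C          M          J          L
  init       0.03439    0.06878    0.01368    0.01907
  Δ          0.01122    0.01122    0.01122   -0.01682
  eq         0.04561       0.08     0.0249   0.002247
  solve Keq expr → x = -0.005608; check Q = 1.375

Q₀ = 6624; Q > K (proceeds reverse)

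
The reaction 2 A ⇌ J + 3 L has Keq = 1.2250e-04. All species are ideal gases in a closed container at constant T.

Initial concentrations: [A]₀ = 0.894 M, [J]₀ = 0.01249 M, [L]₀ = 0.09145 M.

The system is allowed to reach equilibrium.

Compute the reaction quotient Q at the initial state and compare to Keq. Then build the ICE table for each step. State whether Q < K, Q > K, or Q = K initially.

Q₀ = 1.1952e-05 vs Keq = 1.2250e-04 ⇒ Q<K, forward
Step 1:
                  A         J         L
  init        0.894   0.01249   0.09145
  Δ        -0.03521    0.0176   0.05281
  eq         0.8588   0.03009    0.1443
  solve Keq expr → x = 0.0176; check Q = 1.2250e-04

Q₀ = 1.1952e-05; Q < K (proceeds forward)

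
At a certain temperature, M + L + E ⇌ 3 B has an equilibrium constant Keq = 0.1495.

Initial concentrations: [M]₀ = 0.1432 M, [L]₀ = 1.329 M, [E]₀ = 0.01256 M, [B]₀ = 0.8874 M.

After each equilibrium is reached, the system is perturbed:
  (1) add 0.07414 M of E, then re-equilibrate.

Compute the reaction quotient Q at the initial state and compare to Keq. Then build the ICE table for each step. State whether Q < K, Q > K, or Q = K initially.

Q₀ = 292.3 vs Keq = 0.1495 ⇒ Q>K, reverse
Step 1:
                    M           L           E           B
  Initial      0.1432       1.329     0.01256      0.8874
  Change       0.2086      0.2086      0.2086     -0.6259
  Equil        0.3518       1.538      0.2212      0.2615
  solve Keq expr → x = -0.2086; check Q = 0.1495
Then add 0.07414 M of E.
Step 2:
                    M           L           E           B
  Initial      0.3518       1.538      0.2953      0.2615
  Change    -0.007225   -0.007225   -0.007225     0.02167
  Equil        0.3446        1.53      0.2881      0.2832
  solve Keq expr → x = 0.007225; check Q = 0.1495

Q₀ = 292.3; Q > K (proceeds reverse)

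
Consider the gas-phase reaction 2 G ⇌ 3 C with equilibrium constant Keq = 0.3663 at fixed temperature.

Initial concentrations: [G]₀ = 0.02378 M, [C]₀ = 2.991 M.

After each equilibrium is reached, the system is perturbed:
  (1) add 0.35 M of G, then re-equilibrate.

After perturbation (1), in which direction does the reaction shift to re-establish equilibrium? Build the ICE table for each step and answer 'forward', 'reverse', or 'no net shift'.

Direction: forward

Q₀ = 4.7318e+04 vs Keq = 0.3663 ⇒ Q>K, reverse
Step 1:
                  G         C
  init      0.02378     2.991
  Δ           1.392    -2.089
  eq          1.416    0.9023
  solve Keq expr → x = -0.6962; check Q = 0.3663
Then add 0.35 M of G.
Step 2:
                  G         C
  init        1.766    0.9023
  Δ        -0.07543    0.1131
  eq          1.691     1.015
  solve Keq expr → x = 0.03772; check Q = 0.3663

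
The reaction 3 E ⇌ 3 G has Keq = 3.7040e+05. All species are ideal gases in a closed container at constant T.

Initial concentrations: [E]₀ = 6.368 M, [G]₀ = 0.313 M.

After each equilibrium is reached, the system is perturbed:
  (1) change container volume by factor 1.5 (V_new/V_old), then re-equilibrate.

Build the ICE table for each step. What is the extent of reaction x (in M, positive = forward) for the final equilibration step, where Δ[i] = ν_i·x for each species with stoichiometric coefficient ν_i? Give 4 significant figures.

x = 0 M

Q₀ = 1.1875e-04 vs Keq = 3.7040e+05 ⇒ Q<K, forward
Step 1:
                   E          G
  init         6.368      0.313
  Δ           -6.276      6.276
  eq         0.09175      6.589
  solve Keq expr → x = 2.092; check Q = 3.7040e+05
Then change container volume by factor 1.5 (V_new/V_old).
Step 2:
                   E          G
  init       0.06117      4.393
  Δ                0          0
  eq         0.06117      4.393
  solve Keq expr → x = 0; check Q = 3.7040e+05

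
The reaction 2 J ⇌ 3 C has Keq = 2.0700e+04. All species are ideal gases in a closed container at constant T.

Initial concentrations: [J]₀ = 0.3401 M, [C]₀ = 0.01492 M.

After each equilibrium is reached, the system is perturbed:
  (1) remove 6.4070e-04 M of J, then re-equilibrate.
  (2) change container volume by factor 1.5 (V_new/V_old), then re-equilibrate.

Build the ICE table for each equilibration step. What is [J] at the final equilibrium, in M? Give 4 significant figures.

Q₀ = 2.8714e-05 vs Keq = 2.0700e+04 ⇒ Q<K, forward
Step 1:
                  J         C
  init       0.3401   0.01492
  Δ         -0.3375    0.5062
  eq       0.002615    0.5211
  solve Keq expr → x = 0.1687; check Q = 2.0700e+04
Then remove 6.4070e-04 M of J.
Step 2:
                  J         C
  init     0.001974    0.5211
  Δ       6.3355e-04 -9.5033e-04
  eq       0.002608    0.5202
  solve Keq expr → x = -3.1678e-04; check Q = 2.0700e+04
Then change container volume by factor 1.5 (V_new/V_old).
Step 3:
                  J         C
  init     0.001739    0.3468
  Δ       -3.1611e-04 4.7416e-04
  eq       0.001422    0.3473
  solve Keq expr → x = 1.5805e-04; check Q = 2.0700e+04

[J]_eq = 0.001422 M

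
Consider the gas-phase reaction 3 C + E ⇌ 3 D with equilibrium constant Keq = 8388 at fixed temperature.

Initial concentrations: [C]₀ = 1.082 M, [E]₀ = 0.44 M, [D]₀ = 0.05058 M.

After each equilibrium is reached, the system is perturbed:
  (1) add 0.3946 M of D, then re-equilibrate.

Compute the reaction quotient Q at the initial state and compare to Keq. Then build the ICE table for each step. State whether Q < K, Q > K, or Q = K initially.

Q₀ = 2.3217e-04; Q < K (proceeds forward)

Q₀ = 2.3217e-04 vs Keq = 8388 ⇒ Q<K, forward
Step 1:
                    C           E           D
  I             1.082        0.44     0.05058
  C           -0.9777     -0.3259      0.9777
  E            0.1043      0.1141       1.028
  solve Keq expr → x = 0.3259; check Q = 8388
Then add 0.3946 M of D.
Step 2:
                    C           E           D
  I            0.1043      0.1141       1.423
  C           0.03253     0.01084    -0.03253
  E            0.1369       0.125        1.39
  solve Keq expr → x = -0.01084; check Q = 8388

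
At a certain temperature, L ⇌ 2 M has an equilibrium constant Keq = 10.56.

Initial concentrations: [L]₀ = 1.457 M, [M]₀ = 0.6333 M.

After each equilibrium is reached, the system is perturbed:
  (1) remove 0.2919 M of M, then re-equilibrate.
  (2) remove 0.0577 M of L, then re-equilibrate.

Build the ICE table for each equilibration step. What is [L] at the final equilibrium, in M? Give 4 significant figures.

[L]_eq = 0.4636 M

Q₀ = 0.2753 vs Keq = 10.56 ⇒ Q<K, forward
Step 1:
                    L           M
  I             1.457      0.6333
  C           -0.8981       1.796
  E            0.5589       2.429
  solve Keq expr → x = 0.8981; check Q = 10.56
Then remove 0.2919 M of M.
Step 2:
                    L           M
  I            0.5589       2.138
  C          -0.06877      0.1375
  E            0.4902       2.275
  solve Keq expr → x = 0.06877; check Q = 10.56
Then remove 0.0577 M of L.
Step 3:
                    L           M
  I            0.4325       2.275
  C           0.03119    -0.06238
  E            0.4636       2.213
  solve Keq expr → x = -0.03119; check Q = 10.56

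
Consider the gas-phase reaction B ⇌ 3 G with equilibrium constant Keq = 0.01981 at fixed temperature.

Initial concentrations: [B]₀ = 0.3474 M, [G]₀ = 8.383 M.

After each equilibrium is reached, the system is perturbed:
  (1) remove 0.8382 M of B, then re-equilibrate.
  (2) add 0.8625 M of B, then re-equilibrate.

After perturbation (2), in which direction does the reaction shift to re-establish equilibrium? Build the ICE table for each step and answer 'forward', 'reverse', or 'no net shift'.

Direction: forward

Q₀ = 1696 vs Keq = 0.01981 ⇒ Q>K, reverse
Step 1:
                    B           G
  I            0.3474       8.383
  C             2.664      -7.992
  E             3.011      0.3907
  solve Keq expr → x = -2.664; check Q = 0.01981
Then remove 0.8382 M of B.
Step 2:
                    B           G
  I             2.173      0.3907
  C           0.01318    -0.03955
  E             2.186      0.3512
  solve Keq expr → x = -0.01318; check Q = 0.01981
Then add 0.8625 M of B.
Step 3:
                    B           G
  I             3.049      0.3512
  C          -0.01353     0.04058
  E             3.035      0.3918
  solve Keq expr → x = 0.01353; check Q = 0.01981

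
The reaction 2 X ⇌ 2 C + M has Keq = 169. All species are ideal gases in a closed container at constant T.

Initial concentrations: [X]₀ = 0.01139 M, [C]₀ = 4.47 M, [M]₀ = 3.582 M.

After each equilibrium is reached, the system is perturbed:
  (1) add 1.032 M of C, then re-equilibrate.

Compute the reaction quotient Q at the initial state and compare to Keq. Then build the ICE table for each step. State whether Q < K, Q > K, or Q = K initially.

Q₀ = 5.5169e+05; Q > K (proceeds reverse)

Q₀ = 5.5169e+05 vs Keq = 169 ⇒ Q>K, reverse
Step 1:
                   X          C          M
  I          0.01139       4.47      3.582
  C            0.539     -0.539    -0.2695
  E           0.5504      3.931      3.313
  solve Keq expr → x = -0.2695; check Q = 169
Then add 1.032 M of C.
Step 2:
                   X          C          M
  I           0.5504      4.963      3.313
  C           0.1213    -0.1213   -0.06064
  E           0.6716      4.842      3.252
  solve Keq expr → x = -0.06064; check Q = 169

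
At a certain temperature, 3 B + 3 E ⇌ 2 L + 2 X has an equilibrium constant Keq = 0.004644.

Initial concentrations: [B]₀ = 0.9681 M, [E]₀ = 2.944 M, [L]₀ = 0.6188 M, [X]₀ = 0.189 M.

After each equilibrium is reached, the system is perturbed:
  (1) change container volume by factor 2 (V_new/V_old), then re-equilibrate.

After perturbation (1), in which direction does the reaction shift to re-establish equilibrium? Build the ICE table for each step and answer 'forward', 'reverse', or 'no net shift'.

Direction: reverse

Q₀ = 5.9081e-04 vs Keq = 0.004644 ⇒ Q<K, forward
Step 1:
                    B           E           L           X
  Initial      0.9681       2.944      0.6188       0.189
  Change      -0.1725     -0.1725       0.115       0.115
  Equil        0.7956       2.771      0.7338       0.304
  solve Keq expr → x = 0.05752; check Q = 0.004644
Then change container volume by factor 2 (V_new/V_old).
Step 2:
                    B           E           L           X
  Initial      0.3978       1.386      0.3669       0.152
  Change      0.05984     0.05984    -0.03989    -0.03989
  Equil        0.4576       1.446       0.327      0.1121
  solve Keq expr → x = -0.01995; check Q = 0.004644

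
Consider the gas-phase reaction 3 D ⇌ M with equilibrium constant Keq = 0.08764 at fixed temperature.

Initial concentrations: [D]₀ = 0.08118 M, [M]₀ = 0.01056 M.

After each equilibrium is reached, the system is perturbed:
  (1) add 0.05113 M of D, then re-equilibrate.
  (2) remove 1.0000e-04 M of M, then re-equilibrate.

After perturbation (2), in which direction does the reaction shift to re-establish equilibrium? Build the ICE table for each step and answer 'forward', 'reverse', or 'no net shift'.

Direction: forward

Q₀ = 19.74 vs Keq = 0.08764 ⇒ Q>K, reverse
Step 1:
                    D           M
  init        0.08118     0.01056
  Δ           0.03131    -0.01044
  eq           0.1125  1.2474e-04
  solve Keq expr → x = -0.01044; check Q = 0.08764
Then add 0.05113 M of D.
Step 2:
                    D           M
  init         0.1636  1.2474e-04
  Δ       -7.6138e-04  2.5379e-04
  eq           0.1629  3.7853e-04
  solve Keq expr → x = 2.5379e-04; check Q = 0.08764
Then remove 1.0000e-04 M of M.
Step 3:
                    D           M
  init         0.1629  2.7853e-04
  Δ       -2.9386e-04  9.7955e-05
  eq           0.1626  3.7649e-04
  solve Keq expr → x = 9.7955e-05; check Q = 0.08764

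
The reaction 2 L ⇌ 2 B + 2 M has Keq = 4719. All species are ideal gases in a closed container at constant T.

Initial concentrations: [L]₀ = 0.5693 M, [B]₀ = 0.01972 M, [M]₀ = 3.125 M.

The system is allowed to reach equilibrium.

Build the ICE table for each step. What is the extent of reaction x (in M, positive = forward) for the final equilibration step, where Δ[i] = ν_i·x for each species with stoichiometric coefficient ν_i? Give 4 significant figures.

Q₀ = 0.01172 vs Keq = 4719 ⇒ Q<K, forward
Step 1:
                    L           B           M
  Initial      0.5693     0.01972       3.125
  Change      -0.5395      0.5395      0.5395
  Equil       0.02983      0.5592       3.664
  solve Keq expr → x = 0.2697; check Q = 4719

x = 0.2697 M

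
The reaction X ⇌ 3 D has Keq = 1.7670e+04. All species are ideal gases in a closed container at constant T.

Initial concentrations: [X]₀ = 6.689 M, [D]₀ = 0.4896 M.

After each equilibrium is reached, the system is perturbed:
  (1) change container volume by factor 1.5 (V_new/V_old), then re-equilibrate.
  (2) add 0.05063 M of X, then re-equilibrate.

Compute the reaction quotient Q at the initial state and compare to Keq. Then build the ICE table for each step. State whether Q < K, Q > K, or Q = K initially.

Q₀ = 0.01755; Q < K (proceeds forward)

Q₀ = 0.01755 vs Keq = 1.7670e+04 ⇒ Q<K, forward
Step 1:
                  X         D
  Initial     6.689    0.4896
  Change      -6.28     18.84
  Equil      0.4088     19.33
  solve Keq expr → x = 6.28; check Q = 1.7670e+04
Then change container volume by factor 1.5 (V_new/V_old).
Step 2:
                  X         D
  Initial    0.2725     12.89
  Change    -0.1392    0.4177
  Equil      0.1333      13.3
  solve Keq expr → x = 0.1392; check Q = 1.7670e+04
Then add 0.05063 M of X.
Step 3:
                  X         D
  Initial    0.1839      13.3
  Change    -0.0464    0.1392
  Equil      0.1375     13.44
  solve Keq expr → x = 0.0464; check Q = 1.7670e+04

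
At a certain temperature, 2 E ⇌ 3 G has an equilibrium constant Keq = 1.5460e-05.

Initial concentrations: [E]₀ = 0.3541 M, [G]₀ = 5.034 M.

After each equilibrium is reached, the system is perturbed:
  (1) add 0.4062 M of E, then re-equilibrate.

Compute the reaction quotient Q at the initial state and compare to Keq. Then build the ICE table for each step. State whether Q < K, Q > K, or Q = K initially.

Q₀ = 1017 vs Keq = 1.5460e-05 ⇒ Q>K, reverse
Step 1:
                   E          G
  Initial     0.3541      5.034
  Change       3.316     -4.975
  Equil        3.671    0.05928
  solve Keq expr → x = -1.658; check Q = 1.5460e-05
Then add 0.4062 M of E.
Step 2:
                   E          G
  Initial      4.077    0.05928
  Change   -0.002845   0.004267
  Equil        4.074    0.06354
  solve Keq expr → x = 0.001422; check Q = 1.5460e-05

Q₀ = 1017; Q > K (proceeds reverse)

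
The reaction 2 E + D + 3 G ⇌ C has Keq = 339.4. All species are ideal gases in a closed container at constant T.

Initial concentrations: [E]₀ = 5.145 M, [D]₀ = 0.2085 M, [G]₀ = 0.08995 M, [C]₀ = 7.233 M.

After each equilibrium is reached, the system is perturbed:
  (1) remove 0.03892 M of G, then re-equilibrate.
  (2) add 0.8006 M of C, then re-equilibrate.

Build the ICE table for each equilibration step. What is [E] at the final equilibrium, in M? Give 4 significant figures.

Q₀ = 1801 vs Keq = 339.4 ⇒ Q>K, reverse
Step 1:
                   E          D          G          C
  I            5.145     0.2085    0.08995      7.233
  C          0.04079     0.0204    0.06119    -0.0204
  E            5.186     0.2289     0.1511      7.213
  solve Keq expr → x = -0.0204; check Q = 339.4
Then remove 0.03892 M of G.
Step 2:
                   E          D          G          C
  I            5.186     0.2289     0.1122      7.213
  C          0.02389    0.01195    0.03584   -0.01195
  E             5.21     0.2408     0.1481      7.201
  solve Keq expr → x = -0.01195; check Q = 339.4
Then add 0.8006 M of C.
Step 3:
                   E          D          G          C
  I             5.21     0.2408     0.1481      8.001
  C         0.003252   0.001626   0.004878  -0.001626
  E            5.213     0.2425     0.1529          8
  solve Keq expr → x = -0.001626; check Q = 339.4

[E]_eq = 5.213 M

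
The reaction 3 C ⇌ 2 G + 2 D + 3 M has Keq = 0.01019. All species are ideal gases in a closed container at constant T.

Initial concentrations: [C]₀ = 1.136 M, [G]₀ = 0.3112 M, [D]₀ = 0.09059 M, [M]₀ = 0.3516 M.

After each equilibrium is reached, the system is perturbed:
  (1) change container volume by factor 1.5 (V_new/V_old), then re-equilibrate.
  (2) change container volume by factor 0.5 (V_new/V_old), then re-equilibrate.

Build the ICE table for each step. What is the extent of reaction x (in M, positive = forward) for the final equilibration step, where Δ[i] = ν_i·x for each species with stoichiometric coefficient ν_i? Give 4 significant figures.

Q₀ = 2.3564e-05 vs Keq = 0.01019 ⇒ Q<K, forward
Step 1:
                   C          G          D          M
  Initial      1.136     0.3112    0.09059     0.3516
  Change     -0.2984     0.1989     0.1989     0.2984
  Equil       0.8376     0.5101     0.2895       0.65
  solve Keq expr → x = 0.09946; check Q = 0.01019
Then change container volume by factor 1.5 (V_new/V_old).
Step 2:
                   C          G          D          M
  Initial     0.5584     0.3401      0.193     0.4333
  Change    -0.07382    0.04921    0.04921    0.07382
  Equil       0.4846     0.3893     0.2422     0.5071
  solve Keq expr → x = 0.02461; check Q = 0.01019
Then change container volume by factor 0.5 (V_new/V_old).
Step 3:
                   C          G          D          M
  Initial     0.9692     0.7786     0.4844      1.014
  Change      0.2429    -0.1619    -0.1619    -0.2429
  Equil        1.212     0.6166     0.3225     0.7713
  solve Keq expr → x = -0.08097; check Q = 0.01019

x = -0.08097 M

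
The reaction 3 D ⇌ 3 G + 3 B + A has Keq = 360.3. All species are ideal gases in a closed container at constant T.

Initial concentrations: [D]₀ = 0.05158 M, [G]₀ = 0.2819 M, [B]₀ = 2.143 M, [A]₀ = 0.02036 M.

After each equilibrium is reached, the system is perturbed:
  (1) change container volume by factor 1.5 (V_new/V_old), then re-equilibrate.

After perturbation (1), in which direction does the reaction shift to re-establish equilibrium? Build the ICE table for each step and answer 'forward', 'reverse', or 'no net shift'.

Direction: forward

Q₀ = 32.71 vs Keq = 360.3 ⇒ Q<K, forward
Step 1:
                  D         G         B         A
  Initial   0.05158    0.2819     2.143   0.02036
  Change   -0.02332   0.02332   0.02332  0.007773
  Equil     0.02826    0.3052     2.166   0.02813
  solve Keq expr → x = 0.007773; check Q = 360.3
Then change container volume by factor 1.5 (V_new/V_old).
Step 2:
                  D         G         B         A
  Initial   0.01884    0.2035     1.444   0.01876
  Change  -0.006983  0.006983  0.006983  0.002328
  Equil     0.01186    0.2105     1.451   0.02108
  solve Keq expr → x = 0.002328; check Q = 360.3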